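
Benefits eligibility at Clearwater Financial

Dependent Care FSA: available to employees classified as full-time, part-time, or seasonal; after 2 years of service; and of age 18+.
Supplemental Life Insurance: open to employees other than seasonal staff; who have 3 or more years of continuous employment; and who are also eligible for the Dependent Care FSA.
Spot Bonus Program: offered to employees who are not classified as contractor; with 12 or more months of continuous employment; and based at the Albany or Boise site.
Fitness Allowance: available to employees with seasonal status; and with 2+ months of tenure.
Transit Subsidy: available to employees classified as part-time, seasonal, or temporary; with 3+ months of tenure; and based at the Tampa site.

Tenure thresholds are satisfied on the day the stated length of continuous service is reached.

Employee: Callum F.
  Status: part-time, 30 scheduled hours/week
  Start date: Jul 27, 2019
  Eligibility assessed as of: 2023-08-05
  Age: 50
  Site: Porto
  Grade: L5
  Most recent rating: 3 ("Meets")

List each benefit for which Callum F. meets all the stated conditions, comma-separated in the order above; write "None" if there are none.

Dependent Care FSA, Supplemental Life Insurance

Service from Jul 27, 2019 to 2023-08-05: 1470 days.
Dependent Care FSA — status part-time ✓; service 1470 days ≥ 2 years (≈730 days) ✓; age 50 ≥ 18 ✓ → eligible.
Supplemental Life Insurance — status part-time ✓ (not excluded); service 1470 days ≥ 3 years (≈1095 days) ✓; eligible for Dependent Care FSA ✓ → eligible.
Spot Bonus Program — status part-time ✓ (not excluded); service 1470 days ≥ 12 months (≈360 days) ✓; site Porto ✗ (not Albany or Boise) → not eligible.
Fitness Allowance — status part-time ✗ (requires seasonal) → not eligible.
Transit Subsidy — status part-time ✓; service 1470 days ≥ 3 months (≈90 days) ✓; site Porto ✗ (not Tampa) → not eligible.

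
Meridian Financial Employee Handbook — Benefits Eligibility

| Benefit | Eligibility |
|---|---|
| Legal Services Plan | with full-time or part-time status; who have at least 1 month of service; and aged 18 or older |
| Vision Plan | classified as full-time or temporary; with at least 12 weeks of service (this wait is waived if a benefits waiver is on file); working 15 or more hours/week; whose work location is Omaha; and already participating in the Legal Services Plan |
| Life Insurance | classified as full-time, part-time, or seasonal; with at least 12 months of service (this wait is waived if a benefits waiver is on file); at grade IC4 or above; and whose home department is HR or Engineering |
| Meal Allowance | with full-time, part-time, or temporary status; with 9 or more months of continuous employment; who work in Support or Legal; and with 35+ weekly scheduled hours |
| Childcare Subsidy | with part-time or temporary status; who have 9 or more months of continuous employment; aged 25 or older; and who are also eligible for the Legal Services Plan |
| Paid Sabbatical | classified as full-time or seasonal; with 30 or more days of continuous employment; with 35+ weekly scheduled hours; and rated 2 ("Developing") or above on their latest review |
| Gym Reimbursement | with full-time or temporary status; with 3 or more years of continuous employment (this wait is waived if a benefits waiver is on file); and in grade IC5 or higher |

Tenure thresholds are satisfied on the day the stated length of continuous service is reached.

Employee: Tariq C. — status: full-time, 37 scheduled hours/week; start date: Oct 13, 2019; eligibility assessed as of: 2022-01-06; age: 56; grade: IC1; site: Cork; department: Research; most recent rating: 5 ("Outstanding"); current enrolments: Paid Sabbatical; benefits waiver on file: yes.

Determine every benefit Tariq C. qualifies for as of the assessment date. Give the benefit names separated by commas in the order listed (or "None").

Legal Services Plan, Paid Sabbatical

Service from Oct 13, 2019 to 2022-01-06: 816 days.
Legal Services Plan — status full-time ✓; service 816 days ≥ 1 month (≈30 days) ✓; age 56 ≥ 18 ✓ → eligible.
Vision Plan — status full-time ✓; benefits waiver on file ✓; 37 hrs/wk ≥ 15 ✓; site Cork ✗ (not Omaha) → not eligible.
Life Insurance — status full-time ✓; benefits waiver on file ✓; grade IC1 < IC4 ✗ → not eligible.
Meal Allowance — status full-time ✓; service 816 days ≥ 9 months (≈270 days) ✓; dept Research ✗ → not eligible.
Childcare Subsidy — status full-time ✗ (requires part-time or temporary) → not eligible.
Paid Sabbatical — status full-time ✓; service 816 days ≥ 30 days ✓; 37 hrs/wk ≥ 35 ✓; rating 5 ≥ 2 ✓ → eligible.
Gym Reimbursement — status full-time ✓; benefits waiver on file ✓; grade IC1 < IC5 ✗ → not eligible.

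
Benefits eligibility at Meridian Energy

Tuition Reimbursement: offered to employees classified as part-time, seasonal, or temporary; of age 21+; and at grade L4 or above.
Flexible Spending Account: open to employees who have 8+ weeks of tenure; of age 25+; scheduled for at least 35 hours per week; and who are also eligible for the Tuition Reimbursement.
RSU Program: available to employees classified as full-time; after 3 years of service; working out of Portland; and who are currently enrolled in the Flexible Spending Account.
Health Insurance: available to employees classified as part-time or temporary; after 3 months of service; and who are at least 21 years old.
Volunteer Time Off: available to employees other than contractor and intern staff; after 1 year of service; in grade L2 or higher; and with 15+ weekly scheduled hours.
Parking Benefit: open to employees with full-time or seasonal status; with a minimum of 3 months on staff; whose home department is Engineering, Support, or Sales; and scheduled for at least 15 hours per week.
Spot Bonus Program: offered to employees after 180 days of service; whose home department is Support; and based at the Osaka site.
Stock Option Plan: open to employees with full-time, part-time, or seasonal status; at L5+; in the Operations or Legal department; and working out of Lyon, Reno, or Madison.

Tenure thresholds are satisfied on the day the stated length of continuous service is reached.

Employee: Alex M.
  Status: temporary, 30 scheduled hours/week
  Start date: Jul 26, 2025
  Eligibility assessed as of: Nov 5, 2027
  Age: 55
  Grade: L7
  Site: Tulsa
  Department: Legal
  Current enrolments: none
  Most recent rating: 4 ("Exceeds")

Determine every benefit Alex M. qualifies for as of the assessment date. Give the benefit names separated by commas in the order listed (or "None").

Service from Jul 26, 2025 to Nov 5, 2027: 832 days.
Tuition Reimbursement — status temporary ✓; age 55 ≥ 21 ✓; grade L7 ≥ L4 ✓ → eligible.
Flexible Spending Account — service 832 days ≥ 8 weeks (≈56 days) ✓; age 55 ≥ 25 ✓; 30 hrs/wk < 35 ✗ → not eligible.
RSU Program — status temporary ✗ (requires full-time) → not eligible.
Health Insurance — status temporary ✓; service 832 days ≥ 3 months (≈90 days) ✓; age 55 ≥ 21 ✓ → eligible.
Volunteer Time Off — status temporary ✓ (not excluded); service 832 days ≥ 1 year (≈365 days) ✓; grade L7 ≥ L2 ✓; 30 hrs/wk ≥ 15 ✓ → eligible.
Parking Benefit — status temporary ✗ (requires full-time or seasonal) → not eligible.
Spot Bonus Program — service 832 days ≥ 180 days ✓; dept Legal ✗ → not eligible.
Stock Option Plan — status temporary ✗ (requires full-time, part-time, or seasonal) → not eligible.

Tuition Reimbursement, Health Insurance, Volunteer Time Off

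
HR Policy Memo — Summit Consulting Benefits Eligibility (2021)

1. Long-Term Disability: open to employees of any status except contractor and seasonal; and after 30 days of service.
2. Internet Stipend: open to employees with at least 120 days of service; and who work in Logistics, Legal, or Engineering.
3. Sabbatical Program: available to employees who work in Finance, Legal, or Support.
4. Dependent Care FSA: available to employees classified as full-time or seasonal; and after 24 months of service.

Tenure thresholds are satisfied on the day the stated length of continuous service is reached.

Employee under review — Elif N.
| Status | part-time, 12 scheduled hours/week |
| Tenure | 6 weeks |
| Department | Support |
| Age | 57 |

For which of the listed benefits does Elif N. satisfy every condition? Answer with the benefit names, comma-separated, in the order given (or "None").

Long-Term Disability — status part-time ✓ (not excluded); service 6 weeks ≥ 30 days ✓ → eligible.
Internet Stipend — service 6 weeks < 120 days ✗ → not eligible.
Sabbatical Program — dept Support ✓ → eligible.
Dependent Care FSA — status part-time ✗ (requires full-time or seasonal) → not eligible.

Long-Term Disability, Sabbatical Program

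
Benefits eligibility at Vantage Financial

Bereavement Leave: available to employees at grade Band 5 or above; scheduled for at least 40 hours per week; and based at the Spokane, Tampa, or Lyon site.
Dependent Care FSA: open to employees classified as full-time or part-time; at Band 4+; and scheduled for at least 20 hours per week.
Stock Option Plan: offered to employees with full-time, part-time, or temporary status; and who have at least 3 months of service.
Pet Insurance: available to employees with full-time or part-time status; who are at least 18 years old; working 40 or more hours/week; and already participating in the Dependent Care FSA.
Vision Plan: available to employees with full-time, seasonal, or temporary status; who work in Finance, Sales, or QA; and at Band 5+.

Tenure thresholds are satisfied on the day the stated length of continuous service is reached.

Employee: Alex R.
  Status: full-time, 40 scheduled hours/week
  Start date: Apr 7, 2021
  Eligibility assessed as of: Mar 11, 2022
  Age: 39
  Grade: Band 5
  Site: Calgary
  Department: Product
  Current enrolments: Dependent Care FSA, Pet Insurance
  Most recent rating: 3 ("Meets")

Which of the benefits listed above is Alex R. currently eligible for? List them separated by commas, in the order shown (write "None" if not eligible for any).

Service from Apr 7, 2021 to Mar 11, 2022: 338 days.
Bereavement Leave — grade Band 5 ≥ Band 5 ✓; 40 hrs/wk ≥ 40 ✓; site Calgary ✗ (not Spokane, Tampa, or Lyon) → not eligible.
Dependent Care FSA — status full-time ✓; grade Band 5 ≥ Band 4 ✓; 40 hrs/wk ≥ 20 ✓ → eligible.
Stock Option Plan — status full-time ✓; service 338 days ≥ 3 months (≈90 days) ✓ → eligible.
Pet Insurance — status full-time ✓; age 39 ≥ 18 ✓; 40 hrs/wk ≥ 40 ✓; enrolled in Dependent Care FSA ✓ → eligible.
Vision Plan — status full-time ✓; dept Product ✗ → not eligible.

Dependent Care FSA, Stock Option Plan, Pet Insurance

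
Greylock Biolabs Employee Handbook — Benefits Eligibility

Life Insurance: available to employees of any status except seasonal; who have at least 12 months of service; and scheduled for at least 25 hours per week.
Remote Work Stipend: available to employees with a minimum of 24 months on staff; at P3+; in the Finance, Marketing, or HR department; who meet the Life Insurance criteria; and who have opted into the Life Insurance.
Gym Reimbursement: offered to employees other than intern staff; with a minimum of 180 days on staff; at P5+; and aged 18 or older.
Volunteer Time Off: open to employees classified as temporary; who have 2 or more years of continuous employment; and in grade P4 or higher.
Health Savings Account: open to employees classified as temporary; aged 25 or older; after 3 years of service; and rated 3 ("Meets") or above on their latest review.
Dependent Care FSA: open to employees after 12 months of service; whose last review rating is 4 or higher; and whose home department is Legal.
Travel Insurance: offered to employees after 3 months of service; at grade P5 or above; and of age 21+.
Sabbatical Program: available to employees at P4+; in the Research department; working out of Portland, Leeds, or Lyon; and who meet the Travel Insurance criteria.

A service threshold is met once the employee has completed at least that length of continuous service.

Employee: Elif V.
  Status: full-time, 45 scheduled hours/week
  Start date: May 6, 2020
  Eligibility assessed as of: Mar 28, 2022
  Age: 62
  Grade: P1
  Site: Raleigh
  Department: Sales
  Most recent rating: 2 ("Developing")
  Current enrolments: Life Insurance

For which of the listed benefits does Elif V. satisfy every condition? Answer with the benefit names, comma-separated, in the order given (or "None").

Life Insurance

Service from May 6, 2020 to Mar 28, 2022: 691 days.
Life Insurance — status full-time ✓ (not excluded); service 691 days ≥ 12 months (≈360 days) ✓; 45 hrs/wk ≥ 25 ✓ → eligible.
Remote Work Stipend — service 691 days < 24 months (≈720 days) ✗ → not eligible.
Gym Reimbursement — status full-time ✓ (not excluded); service 691 days ≥ 180 days ✓; grade P1 < P5 ✗ → not eligible.
Volunteer Time Off — status full-time ✗ (requires temporary) → not eligible.
Health Savings Account — status full-time ✗ (requires temporary) → not eligible.
Dependent Care FSA — service 691 days ≥ 12 months (≈360 days) ✓; rating 2 < 4 ✗ → not eligible.
Travel Insurance — service 691 days ≥ 3 months (≈90 days) ✓; grade P1 < P5 ✗ → not eligible.
Sabbatical Program — grade P1 < P4 ✗ → not eligible.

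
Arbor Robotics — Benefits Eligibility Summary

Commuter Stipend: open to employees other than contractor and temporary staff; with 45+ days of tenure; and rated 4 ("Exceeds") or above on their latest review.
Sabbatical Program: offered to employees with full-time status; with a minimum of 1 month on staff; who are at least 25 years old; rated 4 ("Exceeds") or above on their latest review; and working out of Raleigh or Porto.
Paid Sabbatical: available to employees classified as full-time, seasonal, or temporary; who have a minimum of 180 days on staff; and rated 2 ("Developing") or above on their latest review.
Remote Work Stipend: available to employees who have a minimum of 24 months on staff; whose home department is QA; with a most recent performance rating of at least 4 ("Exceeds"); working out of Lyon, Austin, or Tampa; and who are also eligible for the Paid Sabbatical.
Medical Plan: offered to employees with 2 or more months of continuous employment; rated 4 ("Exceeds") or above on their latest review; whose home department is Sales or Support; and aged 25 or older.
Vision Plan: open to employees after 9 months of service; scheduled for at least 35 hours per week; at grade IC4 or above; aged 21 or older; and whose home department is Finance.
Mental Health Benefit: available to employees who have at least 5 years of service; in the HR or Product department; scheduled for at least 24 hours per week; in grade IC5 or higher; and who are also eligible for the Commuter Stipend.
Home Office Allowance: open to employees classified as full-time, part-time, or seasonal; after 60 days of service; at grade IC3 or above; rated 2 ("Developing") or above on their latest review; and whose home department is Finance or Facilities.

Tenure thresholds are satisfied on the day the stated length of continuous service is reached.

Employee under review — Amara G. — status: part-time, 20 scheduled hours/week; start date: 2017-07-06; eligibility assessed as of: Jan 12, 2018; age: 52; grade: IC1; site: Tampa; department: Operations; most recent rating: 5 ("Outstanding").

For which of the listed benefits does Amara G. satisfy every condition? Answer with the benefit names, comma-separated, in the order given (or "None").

Commuter Stipend

Service from 2017-07-06 to Jan 12, 2018: 190 days.
Commuter Stipend — status part-time ✓ (not excluded); service 190 days ≥ 45 days ✓; rating 5 ≥ 4 ✓ → eligible.
Sabbatical Program — status part-time ✗ (requires full-time) → not eligible.
Paid Sabbatical — status part-time ✗ (requires full-time, seasonal, or temporary) → not eligible.
Remote Work Stipend — service 190 days < 24 months (≈720 days) ✗ → not eligible.
Medical Plan — service 190 days ≥ 2 months (≈60 days) ✓; rating 5 ≥ 4 ✓; dept Operations ✗ → not eligible.
Vision Plan — service 190 days < 9 months (≈270 days) ✗ → not eligible.
Mental Health Benefit — service 190 days < 5 years (≈1825 days) ✗ → not eligible.
Home Office Allowance — status part-time ✓; service 190 days ≥ 60 days ✓; grade IC1 < IC3 ✗ → not eligible.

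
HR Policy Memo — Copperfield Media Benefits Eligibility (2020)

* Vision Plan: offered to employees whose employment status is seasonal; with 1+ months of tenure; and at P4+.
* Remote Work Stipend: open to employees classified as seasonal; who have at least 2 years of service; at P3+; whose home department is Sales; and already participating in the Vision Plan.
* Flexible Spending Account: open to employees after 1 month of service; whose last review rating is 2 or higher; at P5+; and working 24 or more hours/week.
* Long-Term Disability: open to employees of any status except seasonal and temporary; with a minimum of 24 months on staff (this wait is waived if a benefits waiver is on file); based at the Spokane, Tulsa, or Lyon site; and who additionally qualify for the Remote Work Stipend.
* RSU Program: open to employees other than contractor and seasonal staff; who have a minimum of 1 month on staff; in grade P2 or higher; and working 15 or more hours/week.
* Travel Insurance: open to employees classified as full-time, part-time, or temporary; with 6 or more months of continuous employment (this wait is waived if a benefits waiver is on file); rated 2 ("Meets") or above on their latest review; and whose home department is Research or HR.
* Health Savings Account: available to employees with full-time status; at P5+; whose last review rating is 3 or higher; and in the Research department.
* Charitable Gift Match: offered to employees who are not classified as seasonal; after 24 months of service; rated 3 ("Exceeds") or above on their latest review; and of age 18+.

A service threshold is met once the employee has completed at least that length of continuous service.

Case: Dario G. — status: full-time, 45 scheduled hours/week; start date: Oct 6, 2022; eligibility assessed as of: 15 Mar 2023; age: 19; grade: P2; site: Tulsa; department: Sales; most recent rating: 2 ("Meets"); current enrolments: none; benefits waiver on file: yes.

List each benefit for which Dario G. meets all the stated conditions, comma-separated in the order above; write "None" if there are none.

Service from Oct 6, 2022 to 15 Mar 2023: 160 days.
Vision Plan — status full-time ✗ (requires seasonal) → not eligible.
Remote Work Stipend — status full-time ✗ (requires seasonal) → not eligible.
Flexible Spending Account — service 160 days ≥ 1 month (≈30 days) ✓; rating 2 ≥ 2 ✓; grade P2 < P5 ✗ → not eligible.
Long-Term Disability — status full-time ✓ (not excluded); benefits waiver on file ✓; site Tulsa ✓; not eligible for Remote Work Stipend ✗ → not eligible.
RSU Program — status full-time ✓ (not excluded); service 160 days ≥ 1 month (≈30 days) ✓; grade P2 ≥ P2 ✓; 45 hrs/wk ≥ 15 ✓ → eligible.
Travel Insurance — status full-time ✓; benefits waiver on file ✓; rating 2 ≥ 2 ✓; dept Sales ✗ → not eligible.
Health Savings Account — status full-time ✓; grade P2 < P5 ✗ → not eligible.
Charitable Gift Match — status full-time ✓ (not excluded); service 160 days < 24 months (≈720 days) ✗ → not eligible.

RSU Program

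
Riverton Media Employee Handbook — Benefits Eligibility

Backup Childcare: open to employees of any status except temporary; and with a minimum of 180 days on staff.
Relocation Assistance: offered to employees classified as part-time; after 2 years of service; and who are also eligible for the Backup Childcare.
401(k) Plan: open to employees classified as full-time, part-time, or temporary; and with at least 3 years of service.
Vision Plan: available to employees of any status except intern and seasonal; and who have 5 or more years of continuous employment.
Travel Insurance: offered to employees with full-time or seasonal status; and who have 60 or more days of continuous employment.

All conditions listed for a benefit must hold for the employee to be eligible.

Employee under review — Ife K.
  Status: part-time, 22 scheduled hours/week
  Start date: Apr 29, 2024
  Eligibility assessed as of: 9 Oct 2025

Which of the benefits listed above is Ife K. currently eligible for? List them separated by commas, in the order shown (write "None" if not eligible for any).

Backup Childcare

Service from Apr 29, 2024 to 9 Oct 2025: 528 days.
Backup Childcare — status part-time ✓ (not excluded); service 528 days ≥ 180 days ✓ → eligible.
Relocation Assistance — status part-time ✓; service 528 days < 2 years (≈730 days) ✗ → not eligible.
401(k) Plan — status part-time ✓; service 528 days < 3 years (≈1095 days) ✗ → not eligible.
Vision Plan — status part-time ✓ (not excluded); service 528 days < 5 years (≈1825 days) ✗ → not eligible.
Travel Insurance — status part-time ✗ (requires full-time or seasonal) → not eligible.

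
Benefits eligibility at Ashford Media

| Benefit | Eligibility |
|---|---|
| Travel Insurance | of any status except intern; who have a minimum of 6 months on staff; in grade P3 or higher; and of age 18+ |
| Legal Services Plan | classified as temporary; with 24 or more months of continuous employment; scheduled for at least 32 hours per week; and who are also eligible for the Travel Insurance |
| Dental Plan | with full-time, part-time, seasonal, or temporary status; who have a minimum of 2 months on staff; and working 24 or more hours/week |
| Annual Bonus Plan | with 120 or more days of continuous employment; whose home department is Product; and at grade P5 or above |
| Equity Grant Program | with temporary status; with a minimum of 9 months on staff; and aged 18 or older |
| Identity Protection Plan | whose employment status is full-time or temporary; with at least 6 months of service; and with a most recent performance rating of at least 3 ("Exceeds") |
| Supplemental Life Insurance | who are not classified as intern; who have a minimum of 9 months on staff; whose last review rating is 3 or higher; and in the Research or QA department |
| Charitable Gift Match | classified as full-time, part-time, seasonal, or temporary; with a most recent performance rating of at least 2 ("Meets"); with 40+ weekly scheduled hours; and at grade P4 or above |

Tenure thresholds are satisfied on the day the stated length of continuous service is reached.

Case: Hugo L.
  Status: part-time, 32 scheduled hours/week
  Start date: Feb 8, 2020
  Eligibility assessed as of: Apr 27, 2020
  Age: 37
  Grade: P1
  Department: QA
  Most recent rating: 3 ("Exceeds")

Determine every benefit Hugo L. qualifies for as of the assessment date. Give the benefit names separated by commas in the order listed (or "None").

Service from Feb 8, 2020 to Apr 27, 2020: 79 days.
Travel Insurance — status part-time ✓ (not excluded); service 79 days < 6 months (≈180 days) ✗ → not eligible.
Legal Services Plan — status part-time ✗ (requires temporary) → not eligible.
Dental Plan — status part-time ✓; service 79 days ≥ 2 months (≈60 days) ✓; 32 hrs/wk ≥ 24 ✓ → eligible.
Annual Bonus Plan — service 79 days < 120 days ✗ → not eligible.
Equity Grant Program — status part-time ✗ (requires temporary) → not eligible.
Identity Protection Plan — status part-time ✗ (requires full-time or temporary) → not eligible.
Supplemental Life Insurance — status part-time ✓ (not excluded); service 79 days < 9 months (≈270 days) ✗ → not eligible.
Charitable Gift Match — status part-time ✓; rating 3 ≥ 2 ✓; 32 hrs/wk < 40 ✗ → not eligible.

Dental Plan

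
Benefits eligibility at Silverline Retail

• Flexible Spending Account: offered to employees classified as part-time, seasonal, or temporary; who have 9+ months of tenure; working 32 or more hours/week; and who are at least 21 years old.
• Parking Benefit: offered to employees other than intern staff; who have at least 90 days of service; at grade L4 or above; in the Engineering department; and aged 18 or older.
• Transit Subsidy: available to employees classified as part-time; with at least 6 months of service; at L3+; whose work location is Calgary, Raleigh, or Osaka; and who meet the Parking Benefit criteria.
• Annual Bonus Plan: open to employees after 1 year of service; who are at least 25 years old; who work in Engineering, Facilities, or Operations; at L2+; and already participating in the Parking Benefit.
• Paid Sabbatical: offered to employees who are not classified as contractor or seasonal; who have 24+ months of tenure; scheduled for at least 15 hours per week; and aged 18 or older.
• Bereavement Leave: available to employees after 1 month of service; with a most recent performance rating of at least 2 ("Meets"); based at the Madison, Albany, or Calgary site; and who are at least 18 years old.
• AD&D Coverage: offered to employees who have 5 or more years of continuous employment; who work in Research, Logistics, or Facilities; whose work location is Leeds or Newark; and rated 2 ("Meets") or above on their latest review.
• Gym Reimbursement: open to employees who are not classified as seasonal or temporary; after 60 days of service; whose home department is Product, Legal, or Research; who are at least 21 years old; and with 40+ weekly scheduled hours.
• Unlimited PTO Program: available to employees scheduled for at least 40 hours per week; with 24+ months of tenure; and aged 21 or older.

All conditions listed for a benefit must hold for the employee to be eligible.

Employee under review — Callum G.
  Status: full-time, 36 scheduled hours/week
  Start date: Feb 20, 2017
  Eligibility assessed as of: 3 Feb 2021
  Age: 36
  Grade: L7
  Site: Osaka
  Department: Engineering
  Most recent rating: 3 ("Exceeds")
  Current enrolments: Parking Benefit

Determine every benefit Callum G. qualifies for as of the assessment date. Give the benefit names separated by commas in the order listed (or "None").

Service from Feb 20, 2017 to 3 Feb 2021: 1444 days.
Flexible Spending Account — status full-time ✗ (requires part-time, seasonal, or temporary) → not eligible.
Parking Benefit — status full-time ✓ (not excluded); service 1444 days ≥ 90 days ✓; grade L7 ≥ L4 ✓; dept Engineering ✓; age 36 ≥ 18 ✓ → eligible.
Transit Subsidy — status full-time ✗ (requires part-time) → not eligible.
Annual Bonus Plan — service 1444 days ≥ 1 year (≈365 days) ✓; age 36 ≥ 25 ✓; dept Engineering ✓; grade L7 ≥ L2 ✓; enrolled in Parking Benefit ✓ → eligible.
Paid Sabbatical — status full-time ✓ (not excluded); service 1444 days ≥ 24 months (≈720 days) ✓; 36 hrs/wk ≥ 15 ✓; age 36 ≥ 18 ✓ → eligible.
Bereavement Leave — service 1444 days ≥ 1 month (≈30 days) ✓; rating 3 ≥ 2 ✓; site Osaka ✗ (not Madison, Albany, or Calgary) → not eligible.
AD&D Coverage — service 1444 days < 5 years (≈1825 days) ✗ → not eligible.
Gym Reimbursement — status full-time ✓ (not excluded); service 1444 days ≥ 60 days ✓; dept Engineering ✗ → not eligible.
Unlimited PTO Program — 36 hrs/wk < 40 ✗ → not eligible.

Parking Benefit, Annual Bonus Plan, Paid Sabbatical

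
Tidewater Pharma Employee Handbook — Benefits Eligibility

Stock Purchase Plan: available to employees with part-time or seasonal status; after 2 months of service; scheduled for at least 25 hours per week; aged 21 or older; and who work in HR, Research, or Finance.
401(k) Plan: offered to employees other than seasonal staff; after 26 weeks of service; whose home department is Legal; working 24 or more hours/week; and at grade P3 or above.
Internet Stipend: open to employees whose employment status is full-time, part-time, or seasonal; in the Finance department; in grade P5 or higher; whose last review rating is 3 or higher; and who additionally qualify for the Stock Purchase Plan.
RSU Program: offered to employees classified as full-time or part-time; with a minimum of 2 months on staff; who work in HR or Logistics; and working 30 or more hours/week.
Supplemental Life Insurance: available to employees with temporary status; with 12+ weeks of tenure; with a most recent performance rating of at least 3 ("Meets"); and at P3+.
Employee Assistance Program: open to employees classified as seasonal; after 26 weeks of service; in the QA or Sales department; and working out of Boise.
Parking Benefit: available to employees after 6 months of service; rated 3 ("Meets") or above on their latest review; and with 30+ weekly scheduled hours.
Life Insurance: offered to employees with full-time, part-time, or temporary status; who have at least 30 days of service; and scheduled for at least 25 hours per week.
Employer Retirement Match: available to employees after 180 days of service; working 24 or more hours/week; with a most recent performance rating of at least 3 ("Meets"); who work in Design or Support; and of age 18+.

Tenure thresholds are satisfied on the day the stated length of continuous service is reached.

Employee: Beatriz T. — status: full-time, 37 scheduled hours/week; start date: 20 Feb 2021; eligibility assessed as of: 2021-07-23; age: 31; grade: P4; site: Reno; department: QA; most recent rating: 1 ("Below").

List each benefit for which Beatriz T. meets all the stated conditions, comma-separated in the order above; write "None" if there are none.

Service from 20 Feb 2021 to 2021-07-23: 153 days.
Stock Purchase Plan — status full-time ✗ (requires part-time or seasonal) → not eligible.
401(k) Plan — status full-time ✓ (not excluded); service 153 days < 26 weeks (≈182 days) ✗ → not eligible.
Internet Stipend — status full-time ✓; dept QA ✗ → not eligible.
RSU Program — status full-time ✓; service 153 days ≥ 2 months (≈60 days) ✓; dept QA ✗ → not eligible.
Supplemental Life Insurance — status full-time ✗ (requires temporary) → not eligible.
Employee Assistance Program — status full-time ✗ (requires seasonal) → not eligible.
Parking Benefit — service 153 days < 6 months (≈180 days) ✗ → not eligible.
Life Insurance — status full-time ✓; service 153 days ≥ 30 days ✓; 37 hrs/wk ≥ 25 ✓ → eligible.
Employer Retirement Match — service 153 days < 180 days ✗ → not eligible.

Life Insurance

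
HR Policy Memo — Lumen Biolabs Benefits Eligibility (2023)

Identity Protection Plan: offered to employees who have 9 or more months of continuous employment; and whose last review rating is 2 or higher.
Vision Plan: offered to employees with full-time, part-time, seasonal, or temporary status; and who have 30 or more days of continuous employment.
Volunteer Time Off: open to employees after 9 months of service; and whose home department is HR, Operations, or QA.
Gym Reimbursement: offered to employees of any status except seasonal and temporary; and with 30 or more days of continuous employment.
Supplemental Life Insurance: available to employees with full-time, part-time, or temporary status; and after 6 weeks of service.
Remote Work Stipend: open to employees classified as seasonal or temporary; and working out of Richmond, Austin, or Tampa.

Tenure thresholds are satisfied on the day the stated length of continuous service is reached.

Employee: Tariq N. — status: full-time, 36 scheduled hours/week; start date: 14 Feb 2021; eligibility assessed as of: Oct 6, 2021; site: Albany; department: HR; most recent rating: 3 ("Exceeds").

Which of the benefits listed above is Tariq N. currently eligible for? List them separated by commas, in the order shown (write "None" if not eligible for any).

Service from 14 Feb 2021 to Oct 6, 2021: 234 days.
Identity Protection Plan — service 234 days < 9 months (≈270 days) ✗ → not eligible.
Vision Plan — status full-time ✓; service 234 days ≥ 30 days ✓ → eligible.
Volunteer Time Off — service 234 days < 9 months (≈270 days) ✗ → not eligible.
Gym Reimbursement — status full-time ✓ (not excluded); service 234 days ≥ 30 days ✓ → eligible.
Supplemental Life Insurance — status full-time ✓; service 234 days ≥ 6 weeks (≈42 days) ✓ → eligible.
Remote Work Stipend — status full-time ✗ (requires seasonal or temporary) → not eligible.

Vision Plan, Gym Reimbursement, Supplemental Life Insurance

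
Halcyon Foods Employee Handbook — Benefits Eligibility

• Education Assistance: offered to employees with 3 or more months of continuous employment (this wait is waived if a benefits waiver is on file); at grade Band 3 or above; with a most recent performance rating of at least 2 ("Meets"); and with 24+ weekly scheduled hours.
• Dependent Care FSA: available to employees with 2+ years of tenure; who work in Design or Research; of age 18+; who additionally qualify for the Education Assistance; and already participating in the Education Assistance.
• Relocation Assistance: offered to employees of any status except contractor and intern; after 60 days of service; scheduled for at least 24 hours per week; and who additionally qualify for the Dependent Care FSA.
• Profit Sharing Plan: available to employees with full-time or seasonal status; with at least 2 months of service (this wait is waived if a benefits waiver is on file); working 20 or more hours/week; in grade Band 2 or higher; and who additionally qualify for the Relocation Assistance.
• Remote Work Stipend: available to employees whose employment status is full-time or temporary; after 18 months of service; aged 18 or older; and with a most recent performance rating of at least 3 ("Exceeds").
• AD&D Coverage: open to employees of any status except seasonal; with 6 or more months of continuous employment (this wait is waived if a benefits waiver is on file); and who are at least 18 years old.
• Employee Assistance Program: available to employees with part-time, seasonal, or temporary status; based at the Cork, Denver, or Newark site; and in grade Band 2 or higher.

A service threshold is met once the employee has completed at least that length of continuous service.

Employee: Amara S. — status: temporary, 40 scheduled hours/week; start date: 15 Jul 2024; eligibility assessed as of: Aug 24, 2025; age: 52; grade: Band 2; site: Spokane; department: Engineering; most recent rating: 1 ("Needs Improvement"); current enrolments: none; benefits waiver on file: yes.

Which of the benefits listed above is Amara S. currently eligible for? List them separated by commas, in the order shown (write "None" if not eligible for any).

Service from 15 Jul 2024 to Aug 24, 2025: 405 days.
Education Assistance — benefits waiver on file ✓; grade Band 2 < Band 3 ✗ → not eligible.
Dependent Care FSA — service 405 days < 2 years (≈730 days) ✗ → not eligible.
Relocation Assistance — status temporary ✓ (not excluded); service 405 days ≥ 60 days ✓; 40 hrs/wk ≥ 24 ✓; not eligible for Dependent Care FSA ✗ → not eligible.
Profit Sharing Plan — status temporary ✗ (requires full-time or seasonal) → not eligible.
Remote Work Stipend — status temporary ✓; service 405 days < 18 months (≈540 days) ✗ → not eligible.
AD&D Coverage — status temporary ✓ (not excluded); benefits waiver on file ✓; age 52 ≥ 18 ✓ → eligible.
Employee Assistance Program — status temporary ✓; site Spokane ✗ (not Cork, Denver, or Newark) → not eligible.

AD&D Coverage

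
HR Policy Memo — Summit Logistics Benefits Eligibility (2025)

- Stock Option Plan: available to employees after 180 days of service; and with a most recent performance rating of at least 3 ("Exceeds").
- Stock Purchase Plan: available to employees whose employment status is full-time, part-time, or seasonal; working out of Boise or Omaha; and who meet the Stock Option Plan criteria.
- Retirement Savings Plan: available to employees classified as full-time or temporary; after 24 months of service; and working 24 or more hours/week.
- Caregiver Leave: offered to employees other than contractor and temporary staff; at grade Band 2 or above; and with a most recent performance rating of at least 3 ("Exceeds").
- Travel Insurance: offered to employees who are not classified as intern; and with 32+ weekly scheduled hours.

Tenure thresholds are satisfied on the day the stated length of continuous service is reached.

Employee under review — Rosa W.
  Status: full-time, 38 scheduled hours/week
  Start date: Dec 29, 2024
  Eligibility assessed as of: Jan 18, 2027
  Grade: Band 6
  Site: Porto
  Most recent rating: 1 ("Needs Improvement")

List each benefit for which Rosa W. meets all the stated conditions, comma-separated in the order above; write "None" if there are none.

Service from Dec 29, 2024 to Jan 18, 2027: 750 days.
Stock Option Plan — service 750 days ≥ 180 days ✓; rating 1 < 3 ✗ → not eligible.
Stock Purchase Plan — status full-time ✓; site Porto ✗ (not Boise or Omaha) → not eligible.
Retirement Savings Plan — status full-time ✓; service 750 days ≥ 24 months (≈720 days) ✓; 38 hrs/wk ≥ 24 ✓ → eligible.
Caregiver Leave — status full-time ✓ (not excluded); grade Band 6 ≥ Band 2 ✓; rating 1 < 3 ✗ → not eligible.
Travel Insurance — status full-time ✓ (not excluded); 38 hrs/wk ≥ 32 ✓ → eligible.

Retirement Savings Plan, Travel Insurance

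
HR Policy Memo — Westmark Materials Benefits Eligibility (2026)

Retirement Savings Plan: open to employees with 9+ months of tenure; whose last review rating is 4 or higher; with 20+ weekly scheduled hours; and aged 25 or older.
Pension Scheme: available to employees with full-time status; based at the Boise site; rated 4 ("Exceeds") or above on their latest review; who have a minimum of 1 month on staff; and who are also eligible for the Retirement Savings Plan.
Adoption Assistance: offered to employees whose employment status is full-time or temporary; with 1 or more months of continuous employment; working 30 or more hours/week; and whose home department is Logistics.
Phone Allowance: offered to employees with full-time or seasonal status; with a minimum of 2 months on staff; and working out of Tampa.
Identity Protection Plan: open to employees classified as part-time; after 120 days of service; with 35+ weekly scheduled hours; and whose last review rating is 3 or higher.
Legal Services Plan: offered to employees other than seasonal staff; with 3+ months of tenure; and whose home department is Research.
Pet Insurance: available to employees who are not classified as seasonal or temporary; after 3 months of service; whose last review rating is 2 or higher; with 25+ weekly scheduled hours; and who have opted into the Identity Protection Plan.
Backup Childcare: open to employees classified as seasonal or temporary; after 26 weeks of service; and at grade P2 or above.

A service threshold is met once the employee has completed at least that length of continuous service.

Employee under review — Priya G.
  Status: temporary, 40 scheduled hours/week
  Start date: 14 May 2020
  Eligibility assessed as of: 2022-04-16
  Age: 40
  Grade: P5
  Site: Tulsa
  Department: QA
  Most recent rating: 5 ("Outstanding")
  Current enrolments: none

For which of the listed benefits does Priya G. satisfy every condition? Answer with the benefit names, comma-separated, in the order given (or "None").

Service from 14 May 2020 to 2022-04-16: 702 days.
Retirement Savings Plan — service 702 days ≥ 9 months (≈270 days) ✓; rating 5 ≥ 4 ✓; 40 hrs/wk ≥ 20 ✓; age 40 ≥ 25 ✓ → eligible.
Pension Scheme — status temporary ✗ (requires full-time) → not eligible.
Adoption Assistance — status temporary ✓; service 702 days ≥ 1 month (≈30 days) ✓; 40 hrs/wk ≥ 30 ✓; dept QA ✗ → not eligible.
Phone Allowance — status temporary ✗ (requires full-time or seasonal) → not eligible.
Identity Protection Plan — status temporary ✗ (requires part-time) → not eligible.
Legal Services Plan — status temporary ✓ (not excluded); service 702 days ≥ 3 months (≈90 days) ✓; dept QA ✗ → not eligible.
Pet Insurance — status temporary ✗ (excluded) → not eligible.
Backup Childcare — status temporary ✓; service 702 days ≥ 26 weeks (≈182 days) ✓; grade P5 ≥ P2 ✓ → eligible.

Retirement Savings Plan, Backup Childcare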